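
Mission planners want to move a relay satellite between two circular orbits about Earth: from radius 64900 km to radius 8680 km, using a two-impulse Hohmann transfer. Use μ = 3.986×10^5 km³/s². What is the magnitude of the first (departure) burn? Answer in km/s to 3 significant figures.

Δv₁ = 1.27 km/s

Semi-major axis of the transfer orbit: a_t = (64900 + 8680)/2 = 36790 km.
Circular speed at r = 64900 km: v_c = √(μ/r) = 2.478 km/s.
Vis-viva on the transfer ellipse at r = 64900 km gives v_t = √[μ(2/r − 1/a_t)] = 1.204 km/s.
Δv₁ = |v_t − v_c| = |1.204 − 2.478| = 1.274 km/s.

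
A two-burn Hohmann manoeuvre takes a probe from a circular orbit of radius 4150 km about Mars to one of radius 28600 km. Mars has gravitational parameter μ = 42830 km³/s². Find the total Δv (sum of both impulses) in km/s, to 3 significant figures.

Δv = 1.64 km/s

Semi-major axis of the transfer orbit: a_t = (4150 + 28600)/2 = 16375 km.
Circular speed at r₁: v₁ = √(μ/r₁) = √(42830/4150) = 3.213 km/s.
On the transfer ellipse at r₁, vis-viva equation gives v_p = √[μ(2/r₁ − 1/a_t)] = 4.246 km/s.
First burn Δv₁ = |v_p − v₁| = 1.033 km/s.
At r₂, v₂ = √(μ/r₂) = 1.22375 km/s.
Transfer-orbit speed at r₂: v_a = √[μ(2/r₂ − 1/a_t)] = 0.616062 km/s.
Second burn Δv₂ = |v₂ − v_a| = 0.6077 km/s.
Total Δv = Δv₁ + Δv₂ = 1.641 km/s.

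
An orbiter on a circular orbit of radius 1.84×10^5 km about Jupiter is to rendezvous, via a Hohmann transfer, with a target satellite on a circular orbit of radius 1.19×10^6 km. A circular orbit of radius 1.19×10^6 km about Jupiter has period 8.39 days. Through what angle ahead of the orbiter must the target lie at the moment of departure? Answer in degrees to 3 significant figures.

φ = 101°

From Kepler's third law T² = 4π²r³/μ at r = 1.19×10^6 km, T = 8.39 days = 8.39 × 86400 s = 7.24896×10^5 s: μ = 4π²r³/T² = 1.26605×10^8 km³/s².
Semi-major axis of the transfer orbit: a_t = (1.840×10^5 + 1.190×10^6)/2 = 6.870×10^5 km.
The half-period of the transfer ellipse is t = π√(a_t³/μ) = 1.58987×10^5 s.
The target's mean motion on its circular orbit is ω₂ = √(μ/r₂³) = 8.66771×10^-6 rad/s.
Angle swept by the target during transfer: ω₂·t = 1.37805 rad = 78.96°.
The orbiter traverses 180° on the transfer ellipse, so the target must lead by 180° − 78.96° = 101°.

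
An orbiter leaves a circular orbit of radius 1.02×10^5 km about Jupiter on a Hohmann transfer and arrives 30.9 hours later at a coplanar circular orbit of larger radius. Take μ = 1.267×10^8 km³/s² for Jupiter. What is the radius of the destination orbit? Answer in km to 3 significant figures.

r₂ = 9.81×10^5 km

Transfer time t = 30.9 hours = 1.1124×10^5 s, and t = π√(a_t³/μ).
So a_t = (μ t²/π²)^(1/3) = (1.267×10^8 × (1.1124×10^5)² / π²)^(1/3) = 5.4158×10^5 km.
Since a_t = (r₁ + r₂)/2, r₂ = 2a_t − r₁ = 2×5.4158×10^5 − 1.020×10^5 = 9.8116×10^5 km.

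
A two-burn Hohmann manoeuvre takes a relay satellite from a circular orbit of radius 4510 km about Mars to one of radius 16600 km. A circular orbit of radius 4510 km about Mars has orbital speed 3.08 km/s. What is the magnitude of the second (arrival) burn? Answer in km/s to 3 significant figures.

Δv₂ = 0.556 km/s

From the circular-orbit relation v² = μ/r at r = 4510 km: μ = v²r = (3.08)² × 4510 = 42783.7 km³/s².
Transfer-ellipse semi-major axis a_t = (r₁ + r₂)/2 = (4510 + 16600)/2 = 10555 km.
Circular speed at r = 16600 km: v_c = √(μ/r) = 1.605 km/s.
Vis-viva on the transfer ellipse at r = 16600 km gives v_t = √[μ(2/r − 1/a_t)] = 1.049 km/s.
Δv₂ = |v_t − v_c| = |1.049 − 1.605| = 0.5560 km/s.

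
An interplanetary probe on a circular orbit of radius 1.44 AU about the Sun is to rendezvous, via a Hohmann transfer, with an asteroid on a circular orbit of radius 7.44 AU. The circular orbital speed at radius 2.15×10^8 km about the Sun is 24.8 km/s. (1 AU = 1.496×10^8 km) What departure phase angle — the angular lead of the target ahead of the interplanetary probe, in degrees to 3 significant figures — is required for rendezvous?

φ = 97.0°

From the circular-orbit relation v² = μ/r at r = 2.15×10^8 km: μ = v²r = (24.8)² × 2.15×10^8 = 1.32234×10^11 km³/s².
In km: r₁ = 1.44 × 1.496×10^8 = 2.15424×10^8 km; r₂ = 7.44 × 1.496×10^8 = 1.113024×10^9 km.
Semi-major axis of the transfer orbit: a_t = (2.15424×10^8 + 1.113024×10^9)/2 = 6.64224×10^8 km.
Transfer time t = π√(a_t³/μ) = 1.4789×10^8 s.
Target angular speed ω₂ = √(μ/r₂³) = 9.7930×10^-9 rad/s.
Angle swept by the target during transfer: ω₂·t = 1.4483 rad = 82.98°.
Arrival is 180° from departure on the ellipse, so φ = 180° − 82.98° = 97.0°.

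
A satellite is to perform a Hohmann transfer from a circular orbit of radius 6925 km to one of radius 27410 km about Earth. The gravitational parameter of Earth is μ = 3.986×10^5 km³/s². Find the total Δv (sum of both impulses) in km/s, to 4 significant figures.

Δv = 3.391 km/s

Transfer-ellipse semi-major axis a_t = (r₁ + r₂)/2 = (6925 + 27410)/2 = 17167.5 km.
At r₁ the circular-orbit speed is v₁ = √(μ/r₁) = 7.5868 km/s.
Transfer-orbit speed at r₁ (v² = μ(2/r − 1/a)): v_p = √[μ(2/r₁ − 1/a_t)] = 9.5865 km/s.
First burn Δv₁ = |v_p − v₁| = 2.000 km/s.
At r₂, v₂ = √(μ/r₂) = 3.813 km/s.
Transfer-orbit speed at r₂: v_a = √[μ(2/r₂ − 1/a_t)] = 2.422 km/s.
Second burn Δv₂ = |v₂ − v_a| = 1.391 km/s.
Δv = Δv₁ + Δv₂ = 2.000 + 1.391 = 3.391 km/s.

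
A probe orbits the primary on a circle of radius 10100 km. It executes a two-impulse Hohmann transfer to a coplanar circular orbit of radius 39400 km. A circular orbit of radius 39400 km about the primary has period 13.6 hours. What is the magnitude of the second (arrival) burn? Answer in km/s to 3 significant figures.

Δv₂ = 1.83 km/s

From Kepler's third law T² = 4π²r³/μ at r = 39400 km, T = 13.6 hours = 13.6 × 3600 s = 48960 s: μ = 4π²r³/T² = 1.00732×10^6 km³/s².
Semi-major axis of the transfer orbit: a_t = (10100 + 39400)/2 = 24750 km.
Circular speed at r = 39400 km: v_c = √(μ/r) = 5.056 km/s.
Vis-viva on the transfer ellipse at r = 39400 km gives v_t = √[μ(2/r − 1/a_t)] = 3.230 km/s.
Δv₂ = |v_t − v_c| = |3.230 − 5.056| = 1.826 km/s.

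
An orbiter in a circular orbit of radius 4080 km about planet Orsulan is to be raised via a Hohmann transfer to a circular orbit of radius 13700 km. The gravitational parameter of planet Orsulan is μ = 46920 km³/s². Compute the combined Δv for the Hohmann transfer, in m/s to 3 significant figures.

Δv = 1420 m/s

Semi-major axis of the transfer orbit: a_t = (4080 + 13700)/2 = 8890 km.
Circular speed at r₁: v₁ = √(μ/r₁) = √(46920/4080) = 3.3912 km/s.
On the transfer ellipse at r₁, v² = μ(2/r − 1/a) gives v_p = √[μ(2/r₁ − 1/a_t)] = 4.2098 km/s.
First burn Δv₁ = |v_p − v₁| = 0.81860 km/s.
Circular speed at r₂: v₂ = √(μ/r₂) = 1.850626 km/s.
Transfer-orbit speed at r₂: v_a = √[μ(2/r₂ − 1/a_t)] = 1.253712 km/s.
Second burn Δv₂ = |v₂ − v_a| = 0.59691 km/s.
Total Δv = Δv₁ + Δv₂ = 1.416 km/s.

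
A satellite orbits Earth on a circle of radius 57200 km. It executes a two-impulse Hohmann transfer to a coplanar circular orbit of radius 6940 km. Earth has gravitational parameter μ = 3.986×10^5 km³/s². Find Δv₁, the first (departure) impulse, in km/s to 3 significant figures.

Transfer-ellipse semi-major axis a_t = (r₁ + r₂)/2 = (57200 + 6940)/2 = 32070 km.
Circular speed at r = 57200 km: v_c = √(μ/r) = 2.640 km/s.
Vis-viva on the transfer ellipse at r = 57200 km gives v_t = √[μ(2/r − 1/a_t)] = 1.228 km/s.
Δv₁ = |v_t − v_c| = |1.228 − 2.640| = 1.412 km/s.

Δv₁ = 1.41 km/s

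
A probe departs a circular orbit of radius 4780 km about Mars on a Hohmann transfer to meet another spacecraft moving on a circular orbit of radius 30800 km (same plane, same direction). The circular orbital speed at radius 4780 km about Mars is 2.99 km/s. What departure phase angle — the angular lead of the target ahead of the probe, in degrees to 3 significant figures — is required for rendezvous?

From the circular-orbit relation v² = μ/r at r = 4780 km: μ = v²r = (2.99)² × 4780 = 42733.7 km³/s².
The Hohmann ellipse has a_t = (r₁ + r₂)/2 = 17790 km.
The half-period of the transfer ellipse is t = π√(a_t³/μ) = 36060 s.
Target angular speed ω₂ = √(μ/r₂³) = 3.8244×10^-5 rad/s.
Angle swept by the target during transfer: ω₂·t = 1.3791 rad = 79.02°.
Arrival is 180° from departure on the ellipse, so φ = 180° − 79.02° = 101°.

φ = 101°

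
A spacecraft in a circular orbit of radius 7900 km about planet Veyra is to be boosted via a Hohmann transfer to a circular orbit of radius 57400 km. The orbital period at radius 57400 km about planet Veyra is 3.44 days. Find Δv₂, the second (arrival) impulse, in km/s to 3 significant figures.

From Kepler's third law T² = 4π²r³/μ at r = 57400 km, T = 3.44 days = 3.44 × 86400 s = 2.97216×10^5 s: μ = 4π²r³/T² = 84518.4 km³/s².
Transfer-ellipse semi-major axis a_t = (r₁ + r₂)/2 = (7900 + 57400)/2 = 32650 km.
Circular speed at r = 57400 km: v_c = √(μ/r) = 1.21344 km/s.
Transfer-orbit speed at the same r (vis-viva, a = a_t): v_t = √[μ(2/r − 1/a_t)] = 0.596886 km/s.
Δv₂ = |v_t − v_c| = |0.596886 − 1.21344| = 0.6166 km/s.

Δv₂ = 0.617 km/s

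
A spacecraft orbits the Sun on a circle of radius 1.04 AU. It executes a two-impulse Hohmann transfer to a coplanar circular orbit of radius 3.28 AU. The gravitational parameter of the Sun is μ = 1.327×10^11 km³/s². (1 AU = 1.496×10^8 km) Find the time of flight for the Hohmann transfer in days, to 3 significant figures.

t = 580 days

In km: r₁ = 1.04 × 1.496×10^8 = 1.55584×10^8 km; r₂ = 3.28 × 1.496×10^8 = 4.90688×10^8 km.
The Hohmann ellipse has a_t = (r₁ + r₂)/2 = 3.23136×10^8 km.
Half the transfer-orbit period gives t = π√(a_t³/μ) = 5.009×10^7 s.
Converting: 5.009×10^7 s ÷ 86400 s/day = 580 days.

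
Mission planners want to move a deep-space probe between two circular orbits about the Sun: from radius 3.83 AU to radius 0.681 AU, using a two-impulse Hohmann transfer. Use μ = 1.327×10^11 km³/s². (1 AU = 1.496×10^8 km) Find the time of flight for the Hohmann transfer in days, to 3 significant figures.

t = 619 days

In km: r₁ = 3.83 × 1.496×10^8 = 5.72968×10^8 km; r₂ = 0.681 × 1.496×10^8 = 1.018776×10^8 km.
Transfer-ellipse semi-major axis a_t = (r₁ + r₂)/2 = (5.72968×10^8 + 1.018776×10^8)/2 = 3.374228×10^8 km.
Transfer time t = π√(a_t³/μ) = π√((3.374228×10^8)³ / 1.327×10^11) = 5.345×10^7 s.
Converting: 5.345×10^7 s ÷ 86400 s/day = 619 days.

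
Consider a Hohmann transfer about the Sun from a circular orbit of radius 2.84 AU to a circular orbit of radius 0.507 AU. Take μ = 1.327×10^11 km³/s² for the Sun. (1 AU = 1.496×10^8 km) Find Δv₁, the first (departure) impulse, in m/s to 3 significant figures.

Δv₁ = 7950 m/s

In km: r₁ = 2.84 × 1.496×10^8 = 4.24864×10^8 km; r₂ = 0.507 × 1.496×10^8 = 7.58472×10^7 km.
Transfer-ellipse semi-major axis a_t = (r₁ + r₂)/2 = (4.24864×10^8 + 7.58472×10^7)/2 = 2.503556×10^8 km.
Circular speed at r = 4.24864×10^8 km: v_c = √(μ/r) = 17.67301 km/s.
Vis-viva on the transfer ellipse at r = 4.24864×10^8 km gives v_t = √[μ(2/r − 1/a_t)] = 9.727508 km/s.
Δv₁ = |v_t − v_c| = |9.727508 − 17.67301| = 7.946 km/s.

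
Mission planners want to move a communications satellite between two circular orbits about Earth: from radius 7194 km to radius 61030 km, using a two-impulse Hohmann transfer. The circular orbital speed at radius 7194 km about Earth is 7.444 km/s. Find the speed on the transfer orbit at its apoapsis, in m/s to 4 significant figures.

v = 1174 m/s

From the circular-orbit relation v² = μ/r at r = 7194 km: μ = v²r = (7.444)² × 7194 = 3.98642×10^5 km³/s².
Transfer-ellipse semi-major axis a_t = (r₁ + r₂)/2 = (7194 + 61030)/2 = 34112 km.
At apoapsis, r = 61030 km.
Vis-viva: v = √[μ(2/r − 1/a_t)] = √[3.98642×10^5 × (2/61030 − 1/34112)] = 1.174 km/s.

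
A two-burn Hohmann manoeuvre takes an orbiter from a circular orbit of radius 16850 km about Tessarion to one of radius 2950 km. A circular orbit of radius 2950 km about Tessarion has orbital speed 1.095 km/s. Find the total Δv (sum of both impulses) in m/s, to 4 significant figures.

Δv = 541.6 m/s

From the circular-orbit relation v² = μ/r at r = 2950 km: μ = v²r = (1.095)² × 2950 = 3537.12 km³/s².
Transfer-ellipse semi-major axis a_t = (r₁ + r₂)/2 = (16850 + 2950)/2 = 9900 km.
Circular speed at r₁: v₁ = √(μ/r₁) = √(3537.12/16850) = 0.45817 km/s.
Transfer-orbit speed at r₁ (vis-viva): v_a = √[μ(2/r₁ − 1/a_t)] = 0.25010 km/s.
First burn Δv₁ = |v_a − v₁| = 0.20807 km/s.
At r₂, v₂ = √(μ/r₂) = 1.09500 km/s.
Transfer-orbit speed at r₂: v_p = √[μ(2/r₂ − 1/a_t)] = 1.42855 km/s.
Second burn Δv₂ = |v₂ − v_p| = 0.33355 km/s.
Δv = Δv₁ + Δv₂ = 0.20807 + 0.33355 = 0.5416 km/s.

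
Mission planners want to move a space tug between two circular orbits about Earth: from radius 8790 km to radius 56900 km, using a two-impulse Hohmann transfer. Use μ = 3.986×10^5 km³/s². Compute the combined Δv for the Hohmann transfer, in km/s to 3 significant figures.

Transfer-ellipse semi-major axis a_t = (r₁ + r₂)/2 = (8790 + 56900)/2 = 32845 km.
At r₁ the circular-orbit speed is v₁ = √(μ/r₁) = 6.734 km/s.
Transfer-orbit speed at r₁ (vis-viva): v_p = √[μ(2/r₁ − 1/a_t)] = 8.863 km/s.
First burn Δv₁ = |v_p − v₁| = 2.129 km/s.
At r₂, v₂ = √(μ/r₂) = 2.647 km/s.
Transfer-orbit speed at r₂: v_a = √[μ(2/r₂ − 1/a_t)] = 1.369 km/s.
Second burn Δv₂ = |v₂ − v_a| = 1.278 km/s.
Δv = Δv₁ + Δv₂ = 2.129 + 1.278 = 3.407 km/s.

Δv = 3.41 km/s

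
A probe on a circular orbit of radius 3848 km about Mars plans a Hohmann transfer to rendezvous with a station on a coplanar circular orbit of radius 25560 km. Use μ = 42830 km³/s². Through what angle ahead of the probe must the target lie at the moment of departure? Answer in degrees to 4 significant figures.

φ = 101.5°

Transfer-ellipse semi-major axis a_t = (r₁ + r₂)/2 = (3848 + 25560)/2 = 14704 km.
The half-period of the transfer ellipse is t = π√(a_t³/μ) = 27070 s.
The target's mean motion on its circular orbit is ω₂ = √(μ/r₂³) = 5.064×10^-5 rad/s.
Angle swept by the target during transfer: ω₂·t = 1.3708 rad = 78.54°.
The probe traverses 180° on the transfer ellipse, so the target must lead by 180° − 78.54° = 101.5°.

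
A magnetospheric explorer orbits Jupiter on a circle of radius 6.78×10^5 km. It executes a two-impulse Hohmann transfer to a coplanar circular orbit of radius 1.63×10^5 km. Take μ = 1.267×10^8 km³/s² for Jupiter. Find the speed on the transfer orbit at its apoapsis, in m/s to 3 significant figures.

v = 8510 m/s

The Hohmann ellipse has a_t = (r₁ + r₂)/2 = 4.205×10^5 km.
The apoapsis of the transfer ellipse is at r = 6.780×10^5 km.
Applying v² = μ(2/r − 1/a_t): v = 8.511 km/s.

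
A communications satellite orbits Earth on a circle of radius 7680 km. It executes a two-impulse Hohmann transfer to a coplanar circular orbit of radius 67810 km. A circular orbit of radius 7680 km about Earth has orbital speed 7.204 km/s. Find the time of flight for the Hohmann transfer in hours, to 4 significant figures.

t = 10.14 hours

From the circular-orbit relation v² = μ/r at r = 7680 km: μ = v²r = (7.204)² × 7680 = 3.98574×10^5 km³/s².
Transfer-ellipse semi-major axis a_t = (r₁ + r₂)/2 = (7680 + 67810)/2 = 37745 km.
Half the transfer-orbit period gives t = π√(a_t³/μ) = 36490 s.
Converting: 36490 s ÷ 3600 s/hour = 10.14 hours.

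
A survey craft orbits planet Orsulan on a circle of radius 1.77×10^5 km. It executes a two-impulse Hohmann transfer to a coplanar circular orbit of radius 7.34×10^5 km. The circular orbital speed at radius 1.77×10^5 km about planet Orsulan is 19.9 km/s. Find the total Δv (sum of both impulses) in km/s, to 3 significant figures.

Δv = 9.04 km/s

From the circular-orbit relation v² = μ/r at r = 1.77×10^5 km: μ = v²r = (19.9)² × 1.77×10^5 = 7.00938×10^7 km³/s².
Semi-major axis of the transfer orbit: a_t = (1.770×10^5 + 7.340×10^5)/2 = 4.555×10^5 km.
At r₁ the circular-orbit speed is v₁ = √(μ/r₁) = 19.900 km/s.
Transfer-orbit speed at r₁ (vis-viva equation): v_p = √[μ(2/r₁ − 1/a_t)] = 25.261 km/s.
First burn Δv₁ = |v_p − v₁| = 5.361 km/s.
At r₂, v₂ = √(μ/r₂) = 9.7722 km/s.
Transfer-orbit speed at r₂: v_a = √[μ(2/r₂ − 1/a_t)] = 6.0916 km/s.
Second burn Δv₂ = |v₂ − v_a| = 3.681 km/s.
Δv = Δv₁ + Δv₂ = 5.361 + 3.681 = 9.042 km/s.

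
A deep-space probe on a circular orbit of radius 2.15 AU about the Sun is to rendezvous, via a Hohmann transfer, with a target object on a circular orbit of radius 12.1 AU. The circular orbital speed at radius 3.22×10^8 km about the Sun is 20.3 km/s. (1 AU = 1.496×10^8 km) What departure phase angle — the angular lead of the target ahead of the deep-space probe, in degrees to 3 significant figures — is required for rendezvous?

From the circular-orbit relation v² = μ/r at r = 3.22×10^8 km: μ = v²r = (20.3)² × 3.22×10^8 = 1.32693×10^11 km³/s².
In km: r₁ = 2.15 × 1.496×10^8 = 3.2164×10^8 km; r₂ = 12.1 × 1.496×10^8 = 1.81016×10^9 km.
Transfer-ellipse semi-major axis a_t = (r₁ + r₂)/2 = (3.2164×10^8 + 1.81016×10^9)/2 = 1.0659×10^9 km.
The half-period of the transfer ellipse is t = π√(a_t³/μ) = 3.001×10^8 s.
Target angular speed ω₂ = √(μ/r₂³) = 4.730×10^-9 rad/s.
Angle swept by the target during transfer: ω₂·t = 1.4195 rad = 81.33°.
The deep-space probe traverses 180° on the transfer ellipse, so the target must lead by 180° − 81.33° = 98.7°.

φ = 98.7°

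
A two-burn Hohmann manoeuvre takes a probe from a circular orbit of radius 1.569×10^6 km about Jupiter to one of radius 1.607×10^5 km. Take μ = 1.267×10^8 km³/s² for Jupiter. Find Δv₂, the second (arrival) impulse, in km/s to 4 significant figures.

Δv₂ = 9.741 km/s

Transfer-ellipse semi-major axis a_t = (r₁ + r₂)/2 = (1.569×10^6 + 1.607×10^5)/2 = 8.6485×10^5 km.
On the circular orbit at r = 1.607×10^5 km, v_c = √(μ/r) = 28.079 km/s.
Transfer-orbit speed at the same r (vis-viva, a = a_t): v_t = √[μ(2/r − 1/a_t)] = 37.820 km/s.
Δv₂ = |v_t − v_c| = |37.820 − 28.079| = 9.741 km/s.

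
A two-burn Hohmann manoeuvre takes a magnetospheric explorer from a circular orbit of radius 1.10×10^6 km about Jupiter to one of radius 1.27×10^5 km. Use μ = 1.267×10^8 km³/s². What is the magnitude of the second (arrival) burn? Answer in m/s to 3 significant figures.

The Hohmann ellipse has a_t = (r₁ + r₂)/2 = 6.135×10^5 km.
Circular speed at r = 1.270×10^5 km: v_c = √(μ/r) = 31.585 km/s.
Vis-viva on the transfer ellipse at r = 1.270×10^5 km gives v_t = √[μ(2/r − 1/a_t)] = 42.294 km/s.
Δv₂ = |v_t − v_c| = |42.294 − 31.585| = 10.71 km/s.

Δv₂ = 10700 m/s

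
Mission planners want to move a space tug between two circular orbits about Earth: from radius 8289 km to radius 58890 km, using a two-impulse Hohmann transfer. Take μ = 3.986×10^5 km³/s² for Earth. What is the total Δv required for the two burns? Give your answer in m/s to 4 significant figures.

Δv = 3557 m/s

Transfer-ellipse semi-major axis a_t = (r₁ + r₂)/2 = (8289 + 58890)/2 = 33589.5 km.
Circular speed at r₁: v₁ = √(μ/r₁) = √(3.986×10^5/8289) = 6.934539 km/s.
On the transfer ellipse at r₁, vis-viva equation gives v_p = √[μ(2/r₁ − 1/a_t)] = 9.181985 km/s.
First burn Δv₁ = |v_p − v₁| = 2.2474 km/s.
At r₂, v₂ = √(μ/r₂) = 2.6016 km/s.
Transfer-orbit speed at r₂: v_a = √[μ(2/r₂ − 1/a_t)] = 1.2924 km/s.
Second burn Δv₂ = |v₂ − v_a| = 1.3092 km/s.
Total Δv = Δv₁ + Δv₂ = 3.557 km/s.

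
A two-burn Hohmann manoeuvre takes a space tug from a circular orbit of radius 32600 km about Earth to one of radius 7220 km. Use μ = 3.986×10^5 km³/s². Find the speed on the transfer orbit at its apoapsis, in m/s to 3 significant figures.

v = 2110 m/s

Semi-major axis of the transfer orbit: a_t = (32600 + 7220)/2 = 19910 km.
The apoapsis of the transfer ellipse is at r = 32600 km.
Applying v² = μ(2/r − 1/a_t): v = 2.106 km/s.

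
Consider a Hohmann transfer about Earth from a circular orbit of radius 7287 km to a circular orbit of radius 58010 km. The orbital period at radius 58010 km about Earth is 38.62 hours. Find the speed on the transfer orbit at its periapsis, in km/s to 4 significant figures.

v = 9.860 km/s

From Kepler's third law T² = 4π²r³/μ at r = 58010 km, T = 38.62 hours = 38.62 × 3600 s = 1.39032×10^5 s: μ = 4π²r³/T² = 3.98693×10^5 km³/s².
Semi-major axis of the transfer orbit: a_t = (7287 + 58010)/2 = 32648.5 km.
At periapsis, r = 7287 km.
From the vis-viva equation, v = √[μ(2/r − 1/a_t)] = 9.860 km/s.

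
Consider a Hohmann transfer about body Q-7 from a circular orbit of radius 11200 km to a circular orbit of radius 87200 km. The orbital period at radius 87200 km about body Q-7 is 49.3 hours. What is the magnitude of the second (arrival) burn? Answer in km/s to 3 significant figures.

Δv₂ = 1.61 km/s

From Kepler's third law T² = 4π²r³/μ at r = 87200 km, T = 49.3 hours = 49.3 × 3600 s = 1.7748×10^5 s: μ = 4π²r³/T² = 8.31018×10^5 km³/s².
Transfer-ellipse semi-major axis a_t = (r₁ + r₂)/2 = (11200 + 87200)/2 = 49200 km.
Circular speed at r = 87200 km: v_c = √(μ/r) = 3.087 km/s.
Vis-viva on the transfer ellipse at r = 87200 km gives v_t = √[μ(2/r − 1/a_t)] = 1.473 km/s.
Δv₂ = |v_t − v_c| = |1.473 − 3.087| = 1.614 km/s.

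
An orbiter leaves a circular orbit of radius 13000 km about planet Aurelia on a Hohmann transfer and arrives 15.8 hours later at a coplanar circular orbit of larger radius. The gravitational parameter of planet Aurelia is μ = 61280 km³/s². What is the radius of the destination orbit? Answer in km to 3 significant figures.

Transfer time t = 15.8 hours = 56880 s, and t = π√(a_t³/μ).
So a_t = (μ t²/π²)^(1/3) = (61280 × (56880)² / π²)^(1/3) = 27184 km.
Since a_t = (r₁ + r₂)/2, r₂ = 2a_t − r₁ = 2×27184 − 13000 = 41368 km.

r₂ = 41400 km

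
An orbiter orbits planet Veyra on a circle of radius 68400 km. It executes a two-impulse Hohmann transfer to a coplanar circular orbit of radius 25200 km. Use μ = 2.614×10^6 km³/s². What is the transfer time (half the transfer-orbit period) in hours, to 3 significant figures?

The Hohmann ellipse has a_t = (r₁ + r₂)/2 = 46800 km.
By Kepler's third law the transfer-orbit period is T = 2π√(a_t³/μ), so t = T/2 = 19670 s.
Converting: 19670 s ÷ 3600 s/hour = 5.46 hours.

t = 5.46 hours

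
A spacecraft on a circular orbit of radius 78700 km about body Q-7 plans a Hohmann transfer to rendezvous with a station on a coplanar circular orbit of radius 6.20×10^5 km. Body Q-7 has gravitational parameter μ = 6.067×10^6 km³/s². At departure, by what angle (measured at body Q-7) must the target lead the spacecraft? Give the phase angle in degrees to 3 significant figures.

Transfer-ellipse semi-major axis a_t = (r₁ + r₂)/2 = (78700 + 6.200×10^5)/2 = 3.4935×10^5 km.
Transfer time t = π√(a_t³/μ) = 2.6336×10^5 s.
The target's mean motion on its circular orbit is ω₂ = √(μ/r₂³) = 5.0454×10^-6 rad/s.
Angle swept by the target during transfer: ω₂·t = 1.3288 rad = 76.13°.
Arrival is 180° from departure on the ellipse, so φ = 180° − 76.13° = 104°.

φ = 104°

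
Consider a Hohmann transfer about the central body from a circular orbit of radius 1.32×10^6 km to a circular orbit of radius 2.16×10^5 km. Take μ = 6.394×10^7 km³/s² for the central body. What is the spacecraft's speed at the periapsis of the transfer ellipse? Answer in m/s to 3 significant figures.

Semi-major axis of the transfer orbit: a_t = (1.320×10^6 + 2.160×10^5)/2 = 7.680×10^5 km.
The periapsis of the transfer ellipse is at r = 2.160×10^5 km.
Vis-viva: v = √[μ(2/r − 1/a_t)] = √[6.394×10^7 × (2/2.160×10^5 − 1/7.680×10^5)] = 22.56 km/s.

v = 22600 m/s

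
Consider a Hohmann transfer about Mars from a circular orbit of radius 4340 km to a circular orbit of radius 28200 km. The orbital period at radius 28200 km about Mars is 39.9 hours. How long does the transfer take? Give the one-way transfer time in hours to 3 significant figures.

t = 8.74 hours

From Kepler's third law T² = 4π²r³/μ at r = 28200 km, T = 39.9 hours = 39.9 × 3600 s = 1.4364×10^5 s: μ = 4π²r³/T² = 42909.8 km³/s².
Transfer-ellipse semi-major axis a_t = (r₁ + r₂)/2 = (4340 + 28200)/2 = 16270 km.
Half the transfer-orbit period gives t = π√(a_t³/μ) = 31470 s.
Converting: 31470 s ÷ 3600 s/hour = 8.74 hours.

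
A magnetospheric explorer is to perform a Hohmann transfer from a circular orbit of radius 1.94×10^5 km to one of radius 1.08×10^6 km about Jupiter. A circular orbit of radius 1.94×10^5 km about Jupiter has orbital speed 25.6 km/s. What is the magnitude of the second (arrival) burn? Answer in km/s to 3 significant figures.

Δv₂ = 4.86 km/s

From the circular-orbit relation v² = μ/r at r = 1.94×10^5 km: μ = v²r = (25.6)² × 1.94×10^5 = 1.27140×10^8 km³/s².
Transfer-ellipse semi-major axis a_t = (r₁ + r₂)/2 = (1.940×10^5 + 1.080×10^6)/2 = 6.370×10^5 km.
On the circular orbit at r = 1.080×10^6 km, v_c = √(μ/r) = 10.85 km/s.
Transfer-orbit speed at the same r (vis-viva, a = a_t): v_t = √[μ(2/r − 1/a_t)] = 5.988 km/s.
Δv₂ = |v_t − v_c| = |5.988 − 10.85| = 4.862 km/s.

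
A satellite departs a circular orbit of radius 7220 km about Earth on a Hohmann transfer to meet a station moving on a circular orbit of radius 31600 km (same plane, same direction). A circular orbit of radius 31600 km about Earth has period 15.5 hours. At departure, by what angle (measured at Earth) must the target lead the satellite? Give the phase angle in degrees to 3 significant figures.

From Kepler's third law T² = 4π²r³/μ at r = 31600 km, T = 15.5 hours = 15.5 × 3600 s = 55800 s: μ = 4π²r³/T² = 4.00085×10^5 km³/s².
The Hohmann ellipse has a_t = (r₁ + r₂)/2 = 19410 km.
The half-period of the transfer ellipse is t = π√(a_t³/μ) = 13431.1 s.
Target angular speed ω₂ = √(μ/r₂³) = 1.12602×10^-4 rad/s.
Angle swept by the target during transfer: ω₂·t = 1.51237 rad = 86.652°.
Arrival is 180° from departure on the ellipse, so φ = 180° − 86.652° = 93.3°.

φ = 93.3°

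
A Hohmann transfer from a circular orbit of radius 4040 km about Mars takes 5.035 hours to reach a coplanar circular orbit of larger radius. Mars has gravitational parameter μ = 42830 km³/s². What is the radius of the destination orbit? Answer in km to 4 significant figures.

Transfer time t = 5.035 hours = 18126 s, and t = π√(a_t³/μ).
So a_t = (μ t²/π²)^(1/3) = (42830 × (18126)² / π²)^(1/3) = 11255 km.
Since a_t = (r₁ + r₂)/2, r₂ = 2a_t − r₁ = 2×11255 − 4040 = 18470 km.

r₂ = 18470 km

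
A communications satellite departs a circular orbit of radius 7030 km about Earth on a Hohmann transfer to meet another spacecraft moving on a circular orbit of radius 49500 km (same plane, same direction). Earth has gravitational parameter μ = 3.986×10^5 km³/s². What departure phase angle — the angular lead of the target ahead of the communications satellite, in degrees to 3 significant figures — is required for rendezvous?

Transfer-ellipse semi-major axis a_t = (r₁ + r₂)/2 = (7030 + 49500)/2 = 28265 km.
Transfer time t = π√(a_t³/μ) = 23646 s.
Target angular speed ω₂ = √(μ/r₂³) = 5.7327×10^-5 rad/s.
Angle swept by the target during transfer: ω₂·t = 1.3556 rad = 77.67°.
The communications satellite traverses 180° on the transfer ellipse, so the target must lead by 180° − 77.67° = 102°.

φ = 102°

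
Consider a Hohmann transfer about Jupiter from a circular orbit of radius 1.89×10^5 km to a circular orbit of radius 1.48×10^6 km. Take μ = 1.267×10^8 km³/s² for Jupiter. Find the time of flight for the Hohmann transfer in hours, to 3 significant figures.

The Hohmann ellipse has a_t = (r₁ + r₂)/2 = 8.345×10^5 km.
Half the transfer-orbit period gives t = π√(a_t³/μ) = 2.128×10^5 s.
Converting: 2.128×10^5 s ÷ 3600 s/hour = 59.1 hours.

t = 59.1 hours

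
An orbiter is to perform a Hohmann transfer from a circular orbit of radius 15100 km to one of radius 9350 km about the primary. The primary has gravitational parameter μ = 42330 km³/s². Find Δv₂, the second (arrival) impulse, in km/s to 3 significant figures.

Transfer-ellipse semi-major axis a_t = (r₁ + r₂)/2 = (15100 + 9350)/2 = 12225 km.
On the circular orbit at r = 9350 km, v_c = √(μ/r) = 2.128 km/s.
Vis-viva on the transfer ellipse at r = 9350 km gives v_t = √[μ(2/r − 1/a_t)] = 2.365 km/s.
Δv₂ = |v_t − v_c| = |2.365 − 2.128| = 0.2370 km/s.

Δv₂ = 0.237 km/s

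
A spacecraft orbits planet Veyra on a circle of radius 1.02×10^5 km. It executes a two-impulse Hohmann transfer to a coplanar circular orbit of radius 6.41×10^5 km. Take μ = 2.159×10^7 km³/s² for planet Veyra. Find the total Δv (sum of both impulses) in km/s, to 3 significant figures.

Transfer-ellipse semi-major axis a_t = (r₁ + r₂)/2 = (1.020×10^5 + 6.410×10^5)/2 = 3.715×10^5 km.
Circular speed at r₁: v₁ = √(μ/r₁) = √(2.159×10^7/1.020×10^5) = 14.5488 km/s.
On the transfer ellipse at r₁, vis-viva gives v_p = √[μ(2/r₁ − 1/a_t)] = 19.1107 km/s.
First burn Δv₁ = |v_p − v₁| = 4.56190 km/s.
Circular speed at r₂: v₂ = √(μ/r₂) = 5.80360 km/s.
Transfer-orbit speed at r₂: v_a = √[μ(2/r₂ − 1/a_t)] = 3.04101 km/s.
Second burn Δv₂ = |v₂ − v_a| = 2.76259 km/s.
Δv = Δv₁ + Δv₂ = 4.56190 + 2.76259 = 7.324 km/s.

Δv = 7.32 km/s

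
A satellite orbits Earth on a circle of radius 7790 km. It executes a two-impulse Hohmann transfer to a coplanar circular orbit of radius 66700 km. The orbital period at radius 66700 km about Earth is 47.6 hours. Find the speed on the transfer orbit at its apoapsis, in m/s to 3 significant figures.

v = 1120 m/s

From Kepler's third law T² = 4π²r³/μ at r = 66700 km, T = 47.6 hours = 47.6 × 3600 s = 1.7136×10^5 s: μ = 4π²r³/T² = 3.98950×10^5 km³/s².
The Hohmann ellipse has a_t = (r₁ + r₂)/2 = 37245 km.
The apoapsis of the transfer ellipse is at r = 66700 km.
From the vis-viva equation, v = √[μ(2/r − 1/a_t)] = 1.118 km/s.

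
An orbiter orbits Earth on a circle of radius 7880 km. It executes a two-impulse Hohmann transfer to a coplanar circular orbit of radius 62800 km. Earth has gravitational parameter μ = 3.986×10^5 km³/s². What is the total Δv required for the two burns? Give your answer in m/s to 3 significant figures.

Δv = 3700 m/s

Semi-major axis of the transfer orbit: a_t = (7880 + 62800)/2 = 35340 km.
At r₁ the circular-orbit speed is v₁ = √(μ/r₁) = 7.11223 km/s.
Transfer-orbit speed at r₁ (vis-viva equation): v_p = √[μ(2/r₁ − 1/a_t)] = 9.48096 km/s.
First burn Δv₁ = |v_p − v₁| = 2.3687 km/s.
At r₂, v₂ = √(μ/r₂) = 2.51935 km/s.
Transfer-orbit speed at r₂: v_a = √[μ(2/r₂ − 1/a_t)] = 1.18965 km/s.
Second burn Δv₂ = |v₂ − v_a| = 1.3297 km/s.
Total Δv = Δv₁ + Δv₂ = 3.698 km/s.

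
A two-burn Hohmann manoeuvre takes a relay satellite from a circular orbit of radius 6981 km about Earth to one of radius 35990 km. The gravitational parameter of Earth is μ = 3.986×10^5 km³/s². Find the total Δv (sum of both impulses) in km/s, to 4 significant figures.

The Hohmann ellipse has a_t = (r₁ + r₂)/2 = 21485.5 km.
Circular speed at r₁: v₁ = √(μ/r₁) = √(3.986×10^5/6981) = 7.55631 km/s.
Transfer-orbit speed at r₁ (vis-viva): v_p = √[μ(2/r₁ − 1/a_t)] = 9.77976 km/s.
First burn Δv₁ = |v_p − v₁| = 2.223 km/s.
At r₂, v₂ = √(μ/r₂) = 3.328 km/s.
Transfer-orbit speed at r₂: v_a = √[μ(2/r₂ − 1/a_t)] = 1.897 km/s.
Second burn Δv₂ = |v₂ − v_a| = 1.431 km/s.
Total Δv = Δv₁ + Δv₂ = 3.654 km/s.

Δv = 3.654 km/s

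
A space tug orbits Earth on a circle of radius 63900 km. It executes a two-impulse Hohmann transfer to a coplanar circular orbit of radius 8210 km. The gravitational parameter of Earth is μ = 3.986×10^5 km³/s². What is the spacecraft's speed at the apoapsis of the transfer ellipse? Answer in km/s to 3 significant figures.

v = 1.19 km/s

Transfer-ellipse semi-major axis a_t = (r₁ + r₂)/2 = (63900 + 8210)/2 = 36055 km.
At apoapsis, r = 63900 km.
Vis-viva: v = √[μ(2/r − 1/a_t)] = √[3.986×10^5 × (2/63900 − 1/36055)] = 1.192 km/s.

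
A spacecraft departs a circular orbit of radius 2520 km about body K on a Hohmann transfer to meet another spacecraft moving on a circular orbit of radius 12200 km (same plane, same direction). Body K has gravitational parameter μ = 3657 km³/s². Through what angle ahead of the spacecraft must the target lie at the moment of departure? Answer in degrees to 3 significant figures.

Transfer-ellipse semi-major axis a_t = (r₁ + r₂)/2 = (2520 + 12200)/2 = 7360 km.
The half-period of the transfer ellipse is t = π√(a_t³/μ) = 32800 s.
Target angular speed ω₂ = √(μ/r₂³) = 4.488×10^-5 rad/s.
Angle swept by the target during transfer: ω₂·t = 1.472 rad = 84.34°.
Arrival is 180° from departure on the ellipse, so φ = 180° − 84.34° = 95.7°.

φ = 95.7°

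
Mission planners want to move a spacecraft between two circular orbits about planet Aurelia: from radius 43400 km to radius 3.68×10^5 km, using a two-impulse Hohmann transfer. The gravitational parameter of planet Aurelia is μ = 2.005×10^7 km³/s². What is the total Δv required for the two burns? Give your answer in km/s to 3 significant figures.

Transfer-ellipse semi-major axis a_t = (r₁ + r₂)/2 = (43400 + 3.680×10^5)/2 = 2.057×10^5 km.
At r₁ the circular-orbit speed is v₁ = √(μ/r₁) = 21.494 km/s.
On the transfer ellipse at r₁, vis-viva equation gives v_p = √[μ(2/r₁ − 1/a_t)] = 28.749 km/s.
First burn Δv₁ = |v_p − v₁| = 7.255 km/s.
At r₂, v₂ = √(μ/r₂) = 7.381 km/s.
Transfer-orbit speed at r₂: v_a = √[μ(2/r₂ − 1/a_t)] = 3.390 km/s.
Second burn Δv₂ = |v₂ − v_a| = 3.991 km/s.
Δv = Δv₁ + Δv₂ = 7.255 + 3.991 = 11.25 km/s.

Δv = 11.2 km/s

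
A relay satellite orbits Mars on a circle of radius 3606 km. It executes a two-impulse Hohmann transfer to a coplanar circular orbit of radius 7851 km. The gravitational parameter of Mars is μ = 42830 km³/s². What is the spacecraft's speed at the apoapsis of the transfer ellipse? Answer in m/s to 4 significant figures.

v = 1853 m/s

Semi-major axis of the transfer orbit: a_t = (3606 + 7851)/2 = 5728.5 km.
The apoapsis of the transfer ellipse is at r = 7851 km.
Vis-viva: v = √[μ(2/r − 1/a_t)] = √[42830 × (2/7851 − 1/5728.5)] = 1.853 km/s.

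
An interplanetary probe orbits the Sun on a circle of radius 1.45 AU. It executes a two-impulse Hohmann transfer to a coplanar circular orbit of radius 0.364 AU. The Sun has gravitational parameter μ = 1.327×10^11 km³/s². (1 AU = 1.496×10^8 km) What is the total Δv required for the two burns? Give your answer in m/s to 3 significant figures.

In km: r₁ = 1.45 × 1.496×10^8 = 2.1692×10^8 km; r₂ = 0.364 × 1.496×10^8 = 5.44544×10^7 km.
Transfer-ellipse semi-major axis a_t = (r₁ + r₂)/2 = (2.1692×10^8 + 5.44544×10^7)/2 = 1.356872×10^8 km.
Circular speed at r₁: v₁ = √(μ/r₁) = √(1.327×10^11/2.1692×10^8) = 24.7335 km/s.
On the transfer ellipse at r₁, vis-viva gives v_a = √[μ(2/r₁ − 1/a_t)] = 15.6687 km/s.
First burn Δv₁ = |v_a − v₁| = 9.0648 km/s.
At r₂, v₂ = √(μ/r₂) = 49.36498 km/s.
Transfer-orbit speed at r₂: v_p = √[μ(2/r₂ − 1/a_t)] = 62.41649 km/s.
Second burn Δv₂ = |v₂ − v_p| = 13.052 km/s.
Total Δv = Δv₁ + Δv₂ = 22.12 km/s.

Δv = 22100 m/s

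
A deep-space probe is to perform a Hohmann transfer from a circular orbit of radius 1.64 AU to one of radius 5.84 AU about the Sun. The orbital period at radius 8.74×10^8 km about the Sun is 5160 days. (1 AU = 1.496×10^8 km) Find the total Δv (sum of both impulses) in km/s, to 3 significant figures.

Δv = 9.96 km/s

From Kepler's third law T² = 4π²r³/μ at r = 8.74×10^8 km, T = 5160 days = 5160 × 86400 s = 4.45824×10^8 s: μ = 4π²r³/T² = 1.32607×10^11 km³/s².
In km: r₁ = 1.64 × 1.496×10^8 = 2.45344×10^8 km; r₂ = 5.84 × 1.496×10^8 = 8.73664×10^8 km.
Transfer-ellipse semi-major axis a_t = (r₁ + r₂)/2 = (2.45344×10^8 + 8.73664×10^8)/2 = 5.59504×10^8 km.
Circular speed at r₁: v₁ = √(μ/r₁) = √(1.32607×10^11/2.45344×10^8) = 23.2485 km/s.
Transfer-orbit speed at r₁ (vis-viva): v_p = √[μ(2/r₁ − 1/a_t)] = 29.0514 km/s.
First burn Δv₁ = |v_p − v₁| = 5.803 km/s.
Circular speed at r₂: v₂ = √(μ/r₂) = 12.32 km/s.
Transfer-orbit speed at r₂: v_a = √[μ(2/r₂ − 1/a_t)] = 8.158 km/s.
Second burn Δv₂ = |v₂ − v_a| = 4.162 km/s.
Total Δv = Δv₁ + Δv₂ = 9.965 km/s.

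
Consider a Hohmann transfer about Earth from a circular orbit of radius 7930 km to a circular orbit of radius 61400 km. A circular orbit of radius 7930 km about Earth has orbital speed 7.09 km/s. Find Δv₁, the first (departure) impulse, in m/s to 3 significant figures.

From the circular-orbit relation v² = μ/r at r = 7930 km: μ = v²r = (7.09)² × 7930 = 3.98626×10^5 km³/s².
The Hohmann ellipse has a_t = (r₁ + r₂)/2 = 34665 km.
Circular speed at r = 7930 km: v_c = √(μ/r) = 7.090 km/s.
Vis-viva on the transfer ellipse at r = 7930 km gives v_t = √[μ(2/r − 1/a_t)] = 9.436 km/s.
Δv₁ = |v_t − v_c| = |9.436 − 7.090| = 2.346 km/s.

Δv₁ = 2350 m/s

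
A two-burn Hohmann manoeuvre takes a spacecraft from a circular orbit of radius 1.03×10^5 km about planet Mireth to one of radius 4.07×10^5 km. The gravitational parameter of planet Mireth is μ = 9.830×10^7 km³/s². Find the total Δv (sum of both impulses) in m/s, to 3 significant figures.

Δv = 13800 m/s

Transfer-ellipse semi-major axis a_t = (r₁ + r₂)/2 = (1.030×10^5 + 4.070×10^5)/2 = 2.550×10^5 km.
At r₁ the circular-orbit speed is v₁ = √(μ/r₁) = 30.893 km/s.
On the transfer ellipse at r₁, vis-viva equation gives v_p = √[μ(2/r₁ − 1/a_t)] = 39.029 km/s.
First burn Δv₁ = |v_p − v₁| = 8.136 km/s.
Circular speed at r₂: v₂ = √(μ/r₂) = 15.541 km/s.
Transfer-orbit speed at r₂: v_a = √[μ(2/r₂ − 1/a_t)] = 9.8771 km/s.
Second burn Δv₂ = |v₂ − v_a| = 5.664 km/s.
Total Δv = Δv₁ + Δv₂ = 13.80 km/s.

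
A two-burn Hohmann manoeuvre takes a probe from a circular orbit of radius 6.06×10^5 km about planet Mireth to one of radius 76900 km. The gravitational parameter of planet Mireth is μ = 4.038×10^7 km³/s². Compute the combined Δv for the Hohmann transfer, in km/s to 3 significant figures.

Δv = 11.9 km/s

The Hohmann ellipse has a_t = (r₁ + r₂)/2 = 3.4145×10^5 km.
At r₁ the circular-orbit speed is v₁ = √(μ/r₁) = 8.163 km/s.
On the transfer ellipse at r₁, v² = μ(2/r − 1/a) gives v_a = √[μ(2/r₁ − 1/a_t)] = 3.874 km/s.
First burn Δv₁ = |v_a − v₁| = 4.289 km/s.
Circular speed at r₂: v₂ = √(μ/r₂) = 22.915 km/s.
Transfer-orbit speed at r₂: v_p = √[μ(2/r₂ − 1/a_t)] = 30.528 km/s.
Second burn Δv₂ = |v₂ − v_p| = 7.613 km/s.
Δv = Δv₁ + Δv₂ = 4.289 + 7.613 = 11.90 km/s.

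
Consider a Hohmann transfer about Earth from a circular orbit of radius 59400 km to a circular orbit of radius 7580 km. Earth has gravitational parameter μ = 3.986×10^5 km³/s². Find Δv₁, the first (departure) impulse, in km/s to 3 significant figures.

Δv₁ = 1.36 km/s

Semi-major axis of the transfer orbit: a_t = (59400 + 7580)/2 = 33490 km.
On the circular orbit at r = 59400 km, v_c = √(μ/r) = 2.590 km/s.
Transfer-orbit speed at the same r (vis-viva, a = a_t): v_t = √[μ(2/r − 1/a_t)] = 1.232 km/s.
Δv₁ = |v_t − v_c| = |1.232 − 2.590| = 1.358 km/s.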